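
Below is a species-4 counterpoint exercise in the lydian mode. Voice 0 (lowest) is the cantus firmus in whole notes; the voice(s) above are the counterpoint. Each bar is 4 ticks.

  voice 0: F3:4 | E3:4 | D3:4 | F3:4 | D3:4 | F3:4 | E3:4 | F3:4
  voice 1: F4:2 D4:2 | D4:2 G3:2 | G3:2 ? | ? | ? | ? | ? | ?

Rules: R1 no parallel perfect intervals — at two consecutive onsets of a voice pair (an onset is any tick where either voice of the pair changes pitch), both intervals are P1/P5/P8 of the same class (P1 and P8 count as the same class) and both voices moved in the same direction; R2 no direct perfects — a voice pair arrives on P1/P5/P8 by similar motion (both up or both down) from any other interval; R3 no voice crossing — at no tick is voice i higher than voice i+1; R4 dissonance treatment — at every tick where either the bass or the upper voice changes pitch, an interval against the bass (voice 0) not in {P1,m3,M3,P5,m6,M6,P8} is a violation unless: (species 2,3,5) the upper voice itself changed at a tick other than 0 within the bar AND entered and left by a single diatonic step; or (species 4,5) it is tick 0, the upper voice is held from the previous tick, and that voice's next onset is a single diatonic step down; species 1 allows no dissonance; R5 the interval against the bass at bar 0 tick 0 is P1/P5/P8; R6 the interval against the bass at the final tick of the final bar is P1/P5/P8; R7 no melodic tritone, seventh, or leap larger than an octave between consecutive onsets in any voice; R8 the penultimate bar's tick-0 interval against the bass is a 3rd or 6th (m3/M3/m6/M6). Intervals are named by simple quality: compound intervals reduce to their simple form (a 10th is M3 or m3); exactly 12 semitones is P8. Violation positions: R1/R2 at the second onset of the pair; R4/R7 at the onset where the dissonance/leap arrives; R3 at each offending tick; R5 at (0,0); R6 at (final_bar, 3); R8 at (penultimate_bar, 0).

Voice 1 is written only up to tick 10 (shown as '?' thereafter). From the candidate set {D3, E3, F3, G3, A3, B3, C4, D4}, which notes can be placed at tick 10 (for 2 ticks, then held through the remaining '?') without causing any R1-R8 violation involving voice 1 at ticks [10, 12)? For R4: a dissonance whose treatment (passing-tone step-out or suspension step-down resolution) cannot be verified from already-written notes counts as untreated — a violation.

{A3, B3, D3, D4, F3, G3}

D3: legal
E3: violates R4
F3: legal
G3: legal
A3: legal
B3: legal
C4: violates R4
D4: legal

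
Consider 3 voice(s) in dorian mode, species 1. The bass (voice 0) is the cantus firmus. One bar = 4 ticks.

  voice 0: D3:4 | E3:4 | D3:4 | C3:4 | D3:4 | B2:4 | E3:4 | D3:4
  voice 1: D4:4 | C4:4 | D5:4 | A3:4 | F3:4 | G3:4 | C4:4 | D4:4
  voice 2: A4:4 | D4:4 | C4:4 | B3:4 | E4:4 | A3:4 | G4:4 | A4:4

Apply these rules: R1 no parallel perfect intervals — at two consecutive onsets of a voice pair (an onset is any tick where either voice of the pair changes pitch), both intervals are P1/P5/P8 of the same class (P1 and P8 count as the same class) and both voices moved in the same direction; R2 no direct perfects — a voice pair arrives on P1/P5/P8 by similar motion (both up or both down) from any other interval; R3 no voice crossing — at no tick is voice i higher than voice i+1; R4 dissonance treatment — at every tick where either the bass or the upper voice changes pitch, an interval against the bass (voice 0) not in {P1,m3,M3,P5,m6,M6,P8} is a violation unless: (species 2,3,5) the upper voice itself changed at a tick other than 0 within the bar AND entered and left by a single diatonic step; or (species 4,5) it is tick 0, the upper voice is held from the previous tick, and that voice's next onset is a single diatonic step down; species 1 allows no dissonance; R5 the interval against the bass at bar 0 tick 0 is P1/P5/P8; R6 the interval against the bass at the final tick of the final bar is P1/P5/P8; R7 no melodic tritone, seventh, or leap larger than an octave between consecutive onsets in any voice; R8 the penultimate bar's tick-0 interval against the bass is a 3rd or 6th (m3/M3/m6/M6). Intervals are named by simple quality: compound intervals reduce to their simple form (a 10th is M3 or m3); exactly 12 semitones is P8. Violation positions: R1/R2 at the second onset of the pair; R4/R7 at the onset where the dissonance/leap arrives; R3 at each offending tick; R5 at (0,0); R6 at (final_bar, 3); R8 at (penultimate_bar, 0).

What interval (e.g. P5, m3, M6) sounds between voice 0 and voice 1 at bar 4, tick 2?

m3

voice 0=D3 voice 1=F3 -> m3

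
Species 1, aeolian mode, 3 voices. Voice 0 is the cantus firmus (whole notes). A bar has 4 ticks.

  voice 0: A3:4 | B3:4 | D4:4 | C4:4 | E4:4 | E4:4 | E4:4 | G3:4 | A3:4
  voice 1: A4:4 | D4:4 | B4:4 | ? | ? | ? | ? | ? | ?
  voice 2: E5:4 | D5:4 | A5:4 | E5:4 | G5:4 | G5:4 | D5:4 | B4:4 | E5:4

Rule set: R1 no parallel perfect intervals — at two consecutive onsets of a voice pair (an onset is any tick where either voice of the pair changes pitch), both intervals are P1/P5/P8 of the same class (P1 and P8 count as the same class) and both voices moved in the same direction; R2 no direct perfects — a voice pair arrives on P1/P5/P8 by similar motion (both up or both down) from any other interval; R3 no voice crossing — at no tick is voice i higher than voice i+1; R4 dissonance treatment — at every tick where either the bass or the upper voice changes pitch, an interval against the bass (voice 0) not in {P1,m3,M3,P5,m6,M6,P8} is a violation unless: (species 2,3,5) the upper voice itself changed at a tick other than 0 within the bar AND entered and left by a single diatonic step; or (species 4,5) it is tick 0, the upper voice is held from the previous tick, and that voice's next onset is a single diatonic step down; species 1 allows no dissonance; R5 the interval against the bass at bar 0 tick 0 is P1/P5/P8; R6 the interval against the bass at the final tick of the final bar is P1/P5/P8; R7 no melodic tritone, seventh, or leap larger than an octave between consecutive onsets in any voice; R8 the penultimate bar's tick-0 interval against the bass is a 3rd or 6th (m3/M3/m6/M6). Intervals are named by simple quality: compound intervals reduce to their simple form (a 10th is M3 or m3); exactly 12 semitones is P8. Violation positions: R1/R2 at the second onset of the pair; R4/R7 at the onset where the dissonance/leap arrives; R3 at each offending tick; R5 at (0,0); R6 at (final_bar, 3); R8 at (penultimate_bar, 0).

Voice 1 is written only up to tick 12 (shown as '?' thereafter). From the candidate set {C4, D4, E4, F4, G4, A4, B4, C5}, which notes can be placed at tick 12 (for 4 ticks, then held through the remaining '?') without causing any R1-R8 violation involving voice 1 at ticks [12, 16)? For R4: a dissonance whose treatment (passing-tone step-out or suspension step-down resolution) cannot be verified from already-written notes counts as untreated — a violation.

C4: violates R2,R7
D4: violates R4
E4: violates R2
F4: violates R4,R7
G4: violates R2
A4: violates R2
B4: violates R4
C5: legal

{C5}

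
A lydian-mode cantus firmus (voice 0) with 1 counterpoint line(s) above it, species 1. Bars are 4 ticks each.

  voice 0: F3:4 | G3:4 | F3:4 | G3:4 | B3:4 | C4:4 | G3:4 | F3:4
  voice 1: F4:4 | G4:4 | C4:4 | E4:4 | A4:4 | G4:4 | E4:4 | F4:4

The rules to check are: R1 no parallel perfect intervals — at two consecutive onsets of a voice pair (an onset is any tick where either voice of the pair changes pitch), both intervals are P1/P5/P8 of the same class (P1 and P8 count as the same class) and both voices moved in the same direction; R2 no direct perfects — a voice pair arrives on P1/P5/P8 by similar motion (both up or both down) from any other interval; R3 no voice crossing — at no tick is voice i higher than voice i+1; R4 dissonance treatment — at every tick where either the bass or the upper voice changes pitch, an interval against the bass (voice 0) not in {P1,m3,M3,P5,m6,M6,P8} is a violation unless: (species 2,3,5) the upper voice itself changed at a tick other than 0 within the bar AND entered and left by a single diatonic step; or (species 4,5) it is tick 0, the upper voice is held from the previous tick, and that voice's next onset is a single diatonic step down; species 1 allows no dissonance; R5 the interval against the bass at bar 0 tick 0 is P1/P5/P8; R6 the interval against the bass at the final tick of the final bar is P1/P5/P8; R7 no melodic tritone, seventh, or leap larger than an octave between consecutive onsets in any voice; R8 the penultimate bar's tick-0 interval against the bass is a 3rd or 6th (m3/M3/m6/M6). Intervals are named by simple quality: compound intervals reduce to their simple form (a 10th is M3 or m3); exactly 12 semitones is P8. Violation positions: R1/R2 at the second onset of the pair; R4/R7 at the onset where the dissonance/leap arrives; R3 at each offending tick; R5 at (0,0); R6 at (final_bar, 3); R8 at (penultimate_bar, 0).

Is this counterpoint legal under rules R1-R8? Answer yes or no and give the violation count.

No (3 violations)

bar 0: v0=F3 v1=F4 (P8)
bar 1: v0=G3 v1=G4 (P8)
bar 2: v0=F3 v1=C4 (P5)
bar 3: v0=G3 v1=E4 (M6)
bar 4: v0=B3 v1=A4 (m7)
bar 5: v0=C4 v1=G4 (P5)
bar 6: v0=G3 v1=E4 (M6)
bar 7: v0=F3 v1=F4 (P8)
  R1 @ bar1.0: F3/F4 P8 -> G3/G4 P8 similar
  R2 @ bar2.0: G3/G4 P8 -> F3/C4 P5 similar
  R4 @ bar4.0: B3/A4 m7 untreated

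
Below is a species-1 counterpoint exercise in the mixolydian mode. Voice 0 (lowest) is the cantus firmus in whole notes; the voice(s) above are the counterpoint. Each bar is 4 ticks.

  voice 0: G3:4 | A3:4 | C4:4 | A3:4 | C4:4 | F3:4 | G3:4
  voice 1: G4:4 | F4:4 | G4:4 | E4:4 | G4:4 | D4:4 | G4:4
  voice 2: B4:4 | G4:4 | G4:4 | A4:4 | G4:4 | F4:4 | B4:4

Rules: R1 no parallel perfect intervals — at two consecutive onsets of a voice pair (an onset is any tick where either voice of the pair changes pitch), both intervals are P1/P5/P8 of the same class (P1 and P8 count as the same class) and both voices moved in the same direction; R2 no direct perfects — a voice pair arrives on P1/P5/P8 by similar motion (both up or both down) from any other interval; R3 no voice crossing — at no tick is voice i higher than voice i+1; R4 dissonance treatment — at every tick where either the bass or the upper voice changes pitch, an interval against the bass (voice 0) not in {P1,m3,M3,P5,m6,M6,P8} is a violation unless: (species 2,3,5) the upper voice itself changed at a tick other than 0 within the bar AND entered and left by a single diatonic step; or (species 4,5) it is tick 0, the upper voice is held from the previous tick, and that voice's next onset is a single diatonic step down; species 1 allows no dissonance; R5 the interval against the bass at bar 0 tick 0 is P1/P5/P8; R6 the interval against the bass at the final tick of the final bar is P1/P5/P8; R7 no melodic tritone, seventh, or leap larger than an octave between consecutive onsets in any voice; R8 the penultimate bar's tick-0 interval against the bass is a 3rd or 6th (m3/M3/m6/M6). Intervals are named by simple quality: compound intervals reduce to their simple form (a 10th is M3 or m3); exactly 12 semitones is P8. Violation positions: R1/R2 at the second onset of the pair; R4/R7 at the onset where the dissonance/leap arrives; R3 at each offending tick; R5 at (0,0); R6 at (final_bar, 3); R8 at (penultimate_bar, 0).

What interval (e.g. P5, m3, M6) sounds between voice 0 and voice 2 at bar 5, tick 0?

P8

voice 0=F3 voice 2=F4 -> P8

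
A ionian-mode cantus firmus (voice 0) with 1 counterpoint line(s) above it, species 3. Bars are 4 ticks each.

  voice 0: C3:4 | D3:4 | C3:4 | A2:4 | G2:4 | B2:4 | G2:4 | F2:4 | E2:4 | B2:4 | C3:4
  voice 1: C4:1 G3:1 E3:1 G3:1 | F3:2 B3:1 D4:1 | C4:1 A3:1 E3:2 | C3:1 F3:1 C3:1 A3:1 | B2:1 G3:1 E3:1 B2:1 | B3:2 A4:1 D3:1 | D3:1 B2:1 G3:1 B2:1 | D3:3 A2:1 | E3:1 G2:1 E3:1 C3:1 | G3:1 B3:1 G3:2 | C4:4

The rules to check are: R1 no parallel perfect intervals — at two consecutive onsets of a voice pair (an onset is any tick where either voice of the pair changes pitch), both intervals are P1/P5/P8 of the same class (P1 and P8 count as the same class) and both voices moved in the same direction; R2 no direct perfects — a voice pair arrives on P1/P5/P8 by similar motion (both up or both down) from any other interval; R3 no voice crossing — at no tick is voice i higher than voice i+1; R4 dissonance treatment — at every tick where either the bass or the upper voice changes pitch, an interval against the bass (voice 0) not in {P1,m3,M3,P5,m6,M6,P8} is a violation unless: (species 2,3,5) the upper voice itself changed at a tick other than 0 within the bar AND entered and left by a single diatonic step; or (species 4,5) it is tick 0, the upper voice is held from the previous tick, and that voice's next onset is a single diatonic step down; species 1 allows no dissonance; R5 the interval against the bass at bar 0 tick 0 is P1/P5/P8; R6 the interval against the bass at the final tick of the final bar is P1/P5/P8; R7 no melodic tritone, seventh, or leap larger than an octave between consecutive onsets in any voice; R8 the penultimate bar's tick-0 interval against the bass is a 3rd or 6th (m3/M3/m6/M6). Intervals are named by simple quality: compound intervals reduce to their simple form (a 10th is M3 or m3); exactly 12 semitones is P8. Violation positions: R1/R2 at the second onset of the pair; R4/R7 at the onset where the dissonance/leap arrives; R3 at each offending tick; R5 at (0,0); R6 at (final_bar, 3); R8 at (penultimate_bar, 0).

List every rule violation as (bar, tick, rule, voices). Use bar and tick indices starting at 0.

(1, 2, R7, (1,))
(2, 0, R1, (0, 1))
(4, 0, R7, (1,))
(5, 0, R2, (0, 1))
(5, 2, R4, (0, 1))
(5, 2, R7, (1,))
(5, 3, R7, (1,))
(10, 0, R2, (0, 1))

bar 0: v0=C3 v1=C4 downbeat P8
bar 1: v0=D3 v1=F3 downbeat m3
bar 2: v0=C3 v1=C4 downbeat P8
bar 3: v0=A2 v1=C3 downbeat m3
bar 4: v0=G2 v1=B2 downbeat M3
bar 5: v0=B2 v1=B3 downbeat P8
bar 6: v0=G2 v1=D3 downbeat P5
bar 7: v0=F2 v1=D3 downbeat M6
bar 8: v0=E2 v1=E3 downbeat P8
bar 9: v0=B2 v1=G3 downbeat m6
bar 10: v0=C3 v1=C4 downbeat P8
  -> R7 @ bar 1 tick 2 v(1,): F3->B3 leap 6st
  -> R1 @ bar 2 tick 0 v(0, 1): D3/D4 P8 -> C3/C4 P8 similar
  -> R7 @ bar 4 tick 0 v(1,): A3->B2 leap 10st
  -> R2 @ bar 5 tick 0 v(0, 1): G2/B2 M3 -> B2/B3 P8 similar
  -> R4 @ bar 5 tick 2 v(0, 1): B2/A4 m7 untreated
  -> R7 @ bar 5 tick 2 v(1,): B3->A4 leap 10st
  -> R7 @ bar 5 tick 3 v(1,): A4->D3 leap 19st
  -> R2 @ bar 10 tick 0 v(0, 1): B2/G3 m6 -> C3/C4 P8 similar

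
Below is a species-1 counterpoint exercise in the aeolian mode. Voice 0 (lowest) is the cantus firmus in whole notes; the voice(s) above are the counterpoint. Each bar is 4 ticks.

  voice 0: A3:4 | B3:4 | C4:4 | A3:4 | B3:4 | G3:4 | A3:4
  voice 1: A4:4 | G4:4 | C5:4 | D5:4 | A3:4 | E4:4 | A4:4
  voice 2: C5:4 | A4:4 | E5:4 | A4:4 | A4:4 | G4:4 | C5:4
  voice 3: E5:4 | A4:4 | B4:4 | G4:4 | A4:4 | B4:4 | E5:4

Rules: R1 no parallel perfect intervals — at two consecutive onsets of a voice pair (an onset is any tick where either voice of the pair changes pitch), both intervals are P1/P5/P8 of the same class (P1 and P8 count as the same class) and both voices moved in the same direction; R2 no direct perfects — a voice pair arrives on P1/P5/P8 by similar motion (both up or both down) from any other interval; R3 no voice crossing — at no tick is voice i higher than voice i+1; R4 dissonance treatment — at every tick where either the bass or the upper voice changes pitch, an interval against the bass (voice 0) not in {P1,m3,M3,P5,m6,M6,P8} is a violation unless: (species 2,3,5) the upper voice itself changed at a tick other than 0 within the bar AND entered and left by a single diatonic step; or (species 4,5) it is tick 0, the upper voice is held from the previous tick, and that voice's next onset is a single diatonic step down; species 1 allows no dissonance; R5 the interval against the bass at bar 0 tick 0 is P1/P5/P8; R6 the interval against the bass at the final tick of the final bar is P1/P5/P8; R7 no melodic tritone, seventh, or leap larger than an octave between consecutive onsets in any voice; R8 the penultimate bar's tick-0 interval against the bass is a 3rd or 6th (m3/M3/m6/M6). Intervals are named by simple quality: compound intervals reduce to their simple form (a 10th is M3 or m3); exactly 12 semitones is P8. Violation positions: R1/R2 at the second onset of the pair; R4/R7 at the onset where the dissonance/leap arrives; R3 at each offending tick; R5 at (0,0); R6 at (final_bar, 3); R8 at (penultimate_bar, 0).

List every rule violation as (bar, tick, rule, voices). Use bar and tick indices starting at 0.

bar 0: v0=A3 v1=A4 v2=C5 v3=E5 downbeat P5
bar 1: v0=B3 v1=G4 v2=A4 v3=A4 downbeat m7
bar 2: v0=C4 v1=C5 v2=E5 v3=B4 downbeat M7
bar 3: v0=A3 v1=D5 v2=A4 v3=G4 downbeat m7
bar 4: v0=B3 v1=A3 v2=A4 v3=A4 downbeat m7
bar 5: v0=G3 v1=E4 v2=G4 v3=B4 downbeat M3
bar 6: v0=A3 v1=A4 v2=C5 v3=E5 downbeat P5
  -> R5 @ bar 0 tick 0 v(0, 2): opens on m3
  -> R2 @ bar 1 tick 0 v(2, 3): C5/E5 M3 -> A4/A4 P1 similar
  -> R4 @ bar 1 tick 0 v(0, 2): B3/A4 m7 untreated
  -> R4 @ bar 1 tick 0 v(0, 3): B3/A4 m7 untreated
  -> R2 @ bar 2 tick 0 v(0, 1): B3/G4 m6 -> C4/C5 P8 similar
  -> R3 @ bar 2 tick 0 v(2, 3): E5 above B4
  -> R4 @ bar 2 tick 0 v(0, 3): C4/B4 M7 untreated
  -> R3 @ bar 2 tick 1 v(2, 3): E5 above B4
  -> R3 @ bar 2 tick 2 v(2, 3): E5 above B4
  -> R3 @ bar 2 tick 3 v(2, 3): E5 above B4
  -> R2 @ bar 3 tick 0 v(0, 2): C4/E5 M3 -> A3/A4 P8 similar
  -> R3 @ bar 3 tick 0 v(1, 2): D5 above A4
  -> R3 @ bar 3 tick 0 v(2, 3): A4 above G4
  -> R4 @ bar 3 tick 0 v(0, 1): A3/D5 P4 untreated
  -> R4 @ bar 3 tick 0 v(0, 3): A3/G4 m7 untreated
  -> R3 @ bar 3 tick 1 v(1, 2): D5 above A4
  -> R3 @ bar 3 tick 1 v(2, 3): A4 above G4
  -> R3 @ bar 3 tick 2 v(1, 2): D5 above A4
  -> R3 @ bar 3 tick 2 v(2, 3): A4 above G4
  -> R3 @ bar 3 tick 3 v(1, 2): D5 above A4
  -> R3 @ bar 3 tick 3 v(2, 3): A4 above G4
  -> R3 @ bar 4 tick 0 v(0, 1): B3 above A3
  -> R4 @ bar 4 tick 0 v(0, 1): B3/A3 M2 untreated
  -> R4 @ bar 4 tick 0 v(0, 2): B3/A4 m7 untreated
  -> R4 @ bar 4 tick 0 v(0, 3): B3/A4 m7 untreated
  -> R7 @ bar 4 tick 0 v(1,): D5->A3 leap 17st
  -> R3 @ bar 4 tick 1 v(0, 1): B3 above A3
  -> R3 @ bar 4 tick 2 v(0, 1): B3 above A3
  -> R3 @ bar 4 tick 3 v(0, 1): B3 above A3
  -> R2 @ bar 5 tick 0 v(0, 2): B3/A4 m7 -> G3/G4 P8 similar
  -> R2 @ bar 5 tick 0 v(1, 3): A3/A4 P8 -> E4/B4 P5 similar
  -> R8 @ bar 5 tick 0 v(0, 2): penult P8 not 3rd/6th
  -> R1 @ bar 6 tick 0 v(1, 3): E4/B4 P5 -> A4/E5 P5 similar
  -> R2 @ bar 6 tick 0 v(0, 1): G3/E4 M6 -> A3/A4 P8 similar
  -> R2 @ bar 6 tick 0 v(0, 3): G3/B4 M3 -> A3/E5 P5 similar
  -> R6 @ bar 6 tick 3 v(0, 2): closes on m3

(0, 0, R5, (0, 2))
(1, 0, R2, (2, 3))
(1, 0, R4, (0, 2))
(1, 0, R4, (0, 3))
(2, 0, R2, (0, 1))
(2, 0, R3, (2, 3))
(2, 0, R4, (0, 3))
(2, 1, R3, (2, 3))
(2, 2, R3, (2, 3))
(2, 3, R3, (2, 3))
(3, 0, R2, (0, 2))
(3, 0, R3, (1, 2))
(3, 0, R3, (2, 3))
(3, 0, R4, (0, 1))
(3, 0, R4, (0, 3))
(3, 1, R3, (1, 2))
(3, 1, R3, (2, 3))
(3, 2, R3, (1, 2))
(3, 2, R3, (2, 3))
(3, 3, R3, (1, 2))
(3, 3, R3, (2, 3))
(4, 0, R3, (0, 1))
(4, 0, R4, (0, 1))
(4, 0, R4, (0, 2))
(4, 0, R4, (0, 3))
(4, 0, R7, (1,))
(4, 1, R3, (0, 1))
(4, 2, R3, (0, 1))
(4, 3, R3, (0, 1))
(5, 0, R2, (0, 2))
(5, 0, R2, (1, 3))
(5, 0, R8, (0, 2))
(6, 0, R1, (1, 3))
(6, 0, R2, (0, 1))
(6, 0, R2, (0, 3))
(6, 3, R6, (0, 2))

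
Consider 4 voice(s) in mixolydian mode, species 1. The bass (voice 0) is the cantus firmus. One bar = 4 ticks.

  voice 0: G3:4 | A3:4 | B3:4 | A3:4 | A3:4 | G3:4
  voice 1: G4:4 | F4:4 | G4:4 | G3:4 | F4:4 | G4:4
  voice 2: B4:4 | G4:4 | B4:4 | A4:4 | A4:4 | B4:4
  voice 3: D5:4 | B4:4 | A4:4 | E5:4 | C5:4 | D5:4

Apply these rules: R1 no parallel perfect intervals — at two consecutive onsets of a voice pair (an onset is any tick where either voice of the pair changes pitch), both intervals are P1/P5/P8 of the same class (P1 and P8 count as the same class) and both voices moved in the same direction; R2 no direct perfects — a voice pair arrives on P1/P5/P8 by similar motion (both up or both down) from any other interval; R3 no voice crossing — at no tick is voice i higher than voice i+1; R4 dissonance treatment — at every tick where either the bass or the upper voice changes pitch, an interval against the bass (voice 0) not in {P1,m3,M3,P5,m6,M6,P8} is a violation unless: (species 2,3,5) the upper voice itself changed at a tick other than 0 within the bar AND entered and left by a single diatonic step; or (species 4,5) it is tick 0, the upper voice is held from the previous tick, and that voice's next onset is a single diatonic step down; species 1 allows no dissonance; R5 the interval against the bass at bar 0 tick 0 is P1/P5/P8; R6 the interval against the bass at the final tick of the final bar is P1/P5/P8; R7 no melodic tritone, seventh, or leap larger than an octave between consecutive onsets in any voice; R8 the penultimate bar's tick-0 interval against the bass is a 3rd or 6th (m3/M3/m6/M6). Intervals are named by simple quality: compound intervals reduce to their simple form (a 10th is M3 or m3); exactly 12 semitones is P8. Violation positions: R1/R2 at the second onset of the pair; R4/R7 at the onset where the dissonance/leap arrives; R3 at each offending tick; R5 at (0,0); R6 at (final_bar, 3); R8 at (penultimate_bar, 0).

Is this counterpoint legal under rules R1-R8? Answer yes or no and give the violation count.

No (19 violations)

bar 0: v0=G3 v1=G4 v2=B4 v3=D5 (P5)
bar 1: v0=A3 v1=F4 v2=G4 v3=B4 (M2)
bar 2: v0=B3 v1=G4 v2=B4 v3=A4 (m7)
bar 3: v0=A3 v1=G3 v2=A4 v3=E5 (P5)
bar 4: v0=A3 v1=F4 v2=A4 v3=C5 (m3)
bar 5: v0=G3 v1=G4 v2=B4 v3=D5 (P5)
  R5 @ bar0.0: opens on M3
  R4 @ bar1.0: A3/G4 m7 untreated
  R4 @ bar1.0: A3/B4 M2 untreated
  R2 @ bar2.0: A3/G4 m7 -> B3/B4 P8 similar
  R3 @ bar2.0: B4 above A4
  R4 @ bar2.0: B3/A4 m7 untreated
  R3 @ bar2.1: B4 above A4
  R3 @ bar2.2: B4 above A4
  R3 @ bar2.3: B4 above A4
  R1 @ bar3.0: B3/B4 P8 -> A3/A4 P8 similar
  R3 @ bar3.0: A3 above G3
  R4 @ bar3.0: A3/G3 M2 untreated
  R3 @ bar3.1: A3 above G3
  R3 @ bar3.2: A3 above G3
  R3 @ bar3.3: A3 above G3
  R7 @ bar4.0: G3->F4 leap 10st
  R8 @ bar4.0: penult P8 not 3rd/6th
  R1 @ bar5.0: F4/C5 P5 -> G4/D5 P5 similar
  R6 @ bar5.3: closes on M3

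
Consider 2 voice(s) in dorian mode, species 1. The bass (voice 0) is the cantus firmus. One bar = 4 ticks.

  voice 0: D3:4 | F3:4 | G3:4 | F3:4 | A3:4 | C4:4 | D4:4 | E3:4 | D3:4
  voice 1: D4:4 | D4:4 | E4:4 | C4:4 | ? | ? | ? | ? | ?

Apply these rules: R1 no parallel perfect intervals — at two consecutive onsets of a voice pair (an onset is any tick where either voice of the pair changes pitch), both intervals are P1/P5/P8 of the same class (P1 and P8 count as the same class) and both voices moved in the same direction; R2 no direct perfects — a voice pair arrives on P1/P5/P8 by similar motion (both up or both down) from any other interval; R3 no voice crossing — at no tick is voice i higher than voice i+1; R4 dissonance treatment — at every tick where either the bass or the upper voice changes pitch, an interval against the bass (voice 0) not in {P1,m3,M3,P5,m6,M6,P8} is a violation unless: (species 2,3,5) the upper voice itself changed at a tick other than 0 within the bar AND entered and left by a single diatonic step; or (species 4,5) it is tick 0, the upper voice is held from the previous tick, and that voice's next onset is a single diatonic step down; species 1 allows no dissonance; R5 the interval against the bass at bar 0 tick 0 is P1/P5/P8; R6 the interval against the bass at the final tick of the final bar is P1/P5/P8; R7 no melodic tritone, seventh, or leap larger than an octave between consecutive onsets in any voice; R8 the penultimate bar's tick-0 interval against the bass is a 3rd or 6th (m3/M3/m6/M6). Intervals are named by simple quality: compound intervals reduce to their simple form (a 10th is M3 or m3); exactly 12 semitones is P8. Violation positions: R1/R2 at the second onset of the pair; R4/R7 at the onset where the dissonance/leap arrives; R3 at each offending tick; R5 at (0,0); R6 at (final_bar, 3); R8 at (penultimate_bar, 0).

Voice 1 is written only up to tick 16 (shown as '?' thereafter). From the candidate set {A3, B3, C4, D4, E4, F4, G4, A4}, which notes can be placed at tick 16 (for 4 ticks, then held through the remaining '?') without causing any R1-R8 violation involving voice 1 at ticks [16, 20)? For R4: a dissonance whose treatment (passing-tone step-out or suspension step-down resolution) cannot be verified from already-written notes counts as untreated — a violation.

{A3, C4, F4}

A3: legal
B3: violates R4
C4: legal
D4: violates R4
E4: violates R1
F4: legal
G4: violates R4
A4: violates R2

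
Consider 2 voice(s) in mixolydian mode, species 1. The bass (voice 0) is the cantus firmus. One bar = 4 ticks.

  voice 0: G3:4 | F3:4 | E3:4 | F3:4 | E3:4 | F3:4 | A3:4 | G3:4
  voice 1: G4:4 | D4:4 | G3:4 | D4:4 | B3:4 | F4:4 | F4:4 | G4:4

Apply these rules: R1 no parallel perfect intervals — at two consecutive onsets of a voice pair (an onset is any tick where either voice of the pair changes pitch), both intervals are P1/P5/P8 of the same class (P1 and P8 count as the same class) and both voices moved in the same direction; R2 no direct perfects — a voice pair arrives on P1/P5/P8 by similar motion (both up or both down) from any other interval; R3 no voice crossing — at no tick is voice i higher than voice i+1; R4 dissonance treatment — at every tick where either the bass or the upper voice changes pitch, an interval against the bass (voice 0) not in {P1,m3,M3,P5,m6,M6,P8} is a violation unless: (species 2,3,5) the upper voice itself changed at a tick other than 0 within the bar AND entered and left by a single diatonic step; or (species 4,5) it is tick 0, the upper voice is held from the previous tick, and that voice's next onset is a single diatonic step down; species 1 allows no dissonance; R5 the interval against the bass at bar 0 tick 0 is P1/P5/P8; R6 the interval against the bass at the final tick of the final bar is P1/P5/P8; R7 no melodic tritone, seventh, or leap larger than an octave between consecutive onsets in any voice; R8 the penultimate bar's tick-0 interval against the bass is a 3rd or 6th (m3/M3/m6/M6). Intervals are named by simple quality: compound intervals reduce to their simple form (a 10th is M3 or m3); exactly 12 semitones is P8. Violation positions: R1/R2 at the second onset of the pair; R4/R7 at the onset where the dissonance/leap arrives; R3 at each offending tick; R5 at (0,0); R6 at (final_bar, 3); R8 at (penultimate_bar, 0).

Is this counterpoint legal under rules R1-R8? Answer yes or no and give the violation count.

No (3 violations)

bar 0: v0=G3 v1=G4 (P8)
bar 1: v0=F3 v1=D4 (M6)
bar 2: v0=E3 v1=G3 (m3)
bar 3: v0=F3 v1=D4 (M6)
bar 4: v0=E3 v1=B3 (P5)
bar 5: v0=F3 v1=F4 (P8)
bar 6: v0=A3 v1=F4 (m6)
bar 7: v0=G3 v1=G4 (P8)
  R2 @ bar4.0: F3/D4 M6 -> E3/B3 P5 similar
  R2 @ bar5.0: E3/B3 P5 -> F3/F4 P8 similar
  R7 @ bar5.0: B3->F4 leap 6st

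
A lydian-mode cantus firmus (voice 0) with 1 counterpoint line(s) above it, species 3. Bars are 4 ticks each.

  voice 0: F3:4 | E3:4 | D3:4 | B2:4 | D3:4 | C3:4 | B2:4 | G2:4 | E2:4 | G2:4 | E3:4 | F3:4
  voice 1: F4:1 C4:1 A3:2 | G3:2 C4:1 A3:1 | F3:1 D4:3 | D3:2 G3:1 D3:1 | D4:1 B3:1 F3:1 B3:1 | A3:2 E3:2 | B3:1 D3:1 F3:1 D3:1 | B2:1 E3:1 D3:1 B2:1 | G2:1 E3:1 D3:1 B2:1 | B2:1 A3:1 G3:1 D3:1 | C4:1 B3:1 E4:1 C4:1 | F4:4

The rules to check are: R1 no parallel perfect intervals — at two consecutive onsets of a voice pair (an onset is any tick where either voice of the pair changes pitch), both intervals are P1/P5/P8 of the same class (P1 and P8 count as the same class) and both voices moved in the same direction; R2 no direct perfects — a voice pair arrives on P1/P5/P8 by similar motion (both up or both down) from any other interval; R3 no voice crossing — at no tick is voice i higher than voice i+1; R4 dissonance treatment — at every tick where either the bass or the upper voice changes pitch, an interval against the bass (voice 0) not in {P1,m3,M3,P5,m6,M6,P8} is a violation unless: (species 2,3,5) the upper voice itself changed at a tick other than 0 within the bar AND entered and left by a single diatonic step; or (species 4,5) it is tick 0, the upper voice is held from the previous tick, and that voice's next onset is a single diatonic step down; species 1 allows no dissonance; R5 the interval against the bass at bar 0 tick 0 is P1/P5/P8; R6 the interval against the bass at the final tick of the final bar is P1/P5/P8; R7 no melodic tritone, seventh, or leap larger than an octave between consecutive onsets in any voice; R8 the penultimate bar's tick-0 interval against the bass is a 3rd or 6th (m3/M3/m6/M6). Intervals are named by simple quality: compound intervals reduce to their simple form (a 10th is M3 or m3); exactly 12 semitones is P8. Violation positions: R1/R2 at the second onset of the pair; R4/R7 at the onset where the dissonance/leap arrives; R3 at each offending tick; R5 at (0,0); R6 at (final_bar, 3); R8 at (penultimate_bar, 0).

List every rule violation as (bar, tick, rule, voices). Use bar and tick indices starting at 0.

(1, 3, R4, (0, 1))
(4, 0, R2, (0, 1))
(4, 2, R7, (1,))
(4, 3, R7, (1,))
(6, 2, R4, (0, 1))
(8, 2, R4, (0, 1))
(9, 1, R4, (0, 1))
(9, 1, R7, (1,))
(10, 0, R7, (1,))
(11, 0, R2, (0, 1))

bar 0: v0=F3 v1=F4 downbeat P8
bar 1: v0=E3 v1=G3 downbeat m3
bar 2: v0=D3 v1=F3 downbeat m3
bar 3: v0=B2 v1=D3 downbeat m3
bar 4: v0=D3 v1=D4 downbeat P8
bar 5: v0=C3 v1=A3 downbeat M6
bar 6: v0=B2 v1=B3 downbeat P8
bar 7: v0=G2 v1=B2 downbeat M3
bar 8: v0=E2 v1=G2 downbeat m3
bar 9: v0=G2 v1=B2 downbeat M3
bar 10: v0=E3 v1=C4 downbeat m6
bar 11: v0=F3 v1=F4 downbeat P8
  -> R4 @ bar 1 tick 3 v(0, 1): E3/A3 P4 untreated
  -> R2 @ bar 4 tick 0 v(0, 1): B2/D3 m3 -> D3/D4 P8 similar
  -> R7 @ bar 4 tick 2 v(1,): B3->F3 leap 6st
  -> R7 @ bar 4 tick 3 v(1,): F3->B3 leap 6st
  -> R4 @ bar 6 tick 2 v(0, 1): B2/F3 TT untreated
  -> R4 @ bar 8 tick 2 v(0, 1): E2/D3 m7 untreated
  -> R4 @ bar 9 tick 1 v(0, 1): G2/A3 M2 untreated
  -> R7 @ bar 9 tick 1 v(1,): B2->A3 leap 10st
  -> R7 @ bar 10 tick 0 v(1,): D3->C4 leap 10st
  -> R2 @ bar 11 tick 0 v(0, 1): E3/C4 m6 -> F3/F4 P8 similar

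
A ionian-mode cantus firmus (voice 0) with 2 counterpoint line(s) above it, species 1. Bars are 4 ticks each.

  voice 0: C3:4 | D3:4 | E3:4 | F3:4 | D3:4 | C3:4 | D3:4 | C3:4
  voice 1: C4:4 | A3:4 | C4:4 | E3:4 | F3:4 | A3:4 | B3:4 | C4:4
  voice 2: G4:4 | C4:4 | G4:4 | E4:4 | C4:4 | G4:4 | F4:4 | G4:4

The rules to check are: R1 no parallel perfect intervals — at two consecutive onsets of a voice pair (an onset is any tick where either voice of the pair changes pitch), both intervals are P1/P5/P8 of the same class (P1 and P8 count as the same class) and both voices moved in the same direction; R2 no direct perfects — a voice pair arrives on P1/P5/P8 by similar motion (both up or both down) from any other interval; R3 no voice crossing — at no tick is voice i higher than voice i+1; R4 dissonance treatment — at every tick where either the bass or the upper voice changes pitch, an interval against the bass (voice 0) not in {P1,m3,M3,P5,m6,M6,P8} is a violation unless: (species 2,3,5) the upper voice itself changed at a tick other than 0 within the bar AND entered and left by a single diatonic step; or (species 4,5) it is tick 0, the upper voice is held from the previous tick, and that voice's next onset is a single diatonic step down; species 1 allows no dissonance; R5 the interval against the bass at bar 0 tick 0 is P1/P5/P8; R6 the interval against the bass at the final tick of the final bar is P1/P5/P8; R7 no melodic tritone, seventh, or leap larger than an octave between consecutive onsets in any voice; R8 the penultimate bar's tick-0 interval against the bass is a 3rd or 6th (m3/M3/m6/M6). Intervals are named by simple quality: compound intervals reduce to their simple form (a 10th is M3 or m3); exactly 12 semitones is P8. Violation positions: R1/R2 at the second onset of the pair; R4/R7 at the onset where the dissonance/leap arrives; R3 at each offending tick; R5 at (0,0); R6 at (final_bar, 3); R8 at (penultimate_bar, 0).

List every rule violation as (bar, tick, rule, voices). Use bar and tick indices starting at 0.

(1, 0, R4, (0, 2))
(2, 0, R2, (1, 2))
(3, 0, R2, (1, 2))
(3, 0, R3, (0, 1))
(3, 0, R4, (0, 1))
(3, 0, R4, (0, 2))
(3, 1, R3, (0, 1))
(3, 2, R3, (0, 1))
(3, 3, R3, (0, 1))
(4, 0, R4, (0, 2))
(7, 0, R2, (1, 2))

bar 0: v0=C3 v1=C4 v2=G4 downbeat P5
bar 1: v0=D3 v1=A3 v2=C4 downbeat m7
bar 2: v0=E3 v1=C4 v2=G4 downbeat m3
bar 3: v0=F3 v1=E3 v2=E4 downbeat M7
bar 4: v0=D3 v1=F3 v2=C4 downbeat m7
bar 5: v0=C3 v1=A3 v2=G4 downbeat P5
bar 6: v0=D3 v1=B3 v2=F4 downbeat m3
bar 7: v0=C3 v1=C4 v2=G4 downbeat P5
  -> R4 @ bar 1 tick 0 v(0, 2): D3/C4 m7 untreated
  -> R2 @ bar 2 tick 0 v(1, 2): A3/C4 m3 -> C4/G4 P5 similar
  -> R2 @ bar 3 tick 0 v(1, 2): C4/G4 P5 -> E3/E4 P8 similar
  -> R3 @ bar 3 tick 0 v(0, 1): F3 above E3
  -> R4 @ bar 3 tick 0 v(0, 1): F3/E3 m2 untreated
  -> R4 @ bar 3 tick 0 v(0, 2): F3/E4 M7 untreated
  -> R3 @ bar 3 tick 1 v(0, 1): F3 above E3
  -> R3 @ bar 3 tick 2 v(0, 1): F3 above E3
  -> R3 @ bar 3 tick 3 v(0, 1): F3 above E3
  -> R4 @ bar 4 tick 0 v(0, 2): D3/C4 m7 untreated
  -> R2 @ bar 7 tick 0 v(1, 2): B3/F4 TT -> C4/G4 P5 similar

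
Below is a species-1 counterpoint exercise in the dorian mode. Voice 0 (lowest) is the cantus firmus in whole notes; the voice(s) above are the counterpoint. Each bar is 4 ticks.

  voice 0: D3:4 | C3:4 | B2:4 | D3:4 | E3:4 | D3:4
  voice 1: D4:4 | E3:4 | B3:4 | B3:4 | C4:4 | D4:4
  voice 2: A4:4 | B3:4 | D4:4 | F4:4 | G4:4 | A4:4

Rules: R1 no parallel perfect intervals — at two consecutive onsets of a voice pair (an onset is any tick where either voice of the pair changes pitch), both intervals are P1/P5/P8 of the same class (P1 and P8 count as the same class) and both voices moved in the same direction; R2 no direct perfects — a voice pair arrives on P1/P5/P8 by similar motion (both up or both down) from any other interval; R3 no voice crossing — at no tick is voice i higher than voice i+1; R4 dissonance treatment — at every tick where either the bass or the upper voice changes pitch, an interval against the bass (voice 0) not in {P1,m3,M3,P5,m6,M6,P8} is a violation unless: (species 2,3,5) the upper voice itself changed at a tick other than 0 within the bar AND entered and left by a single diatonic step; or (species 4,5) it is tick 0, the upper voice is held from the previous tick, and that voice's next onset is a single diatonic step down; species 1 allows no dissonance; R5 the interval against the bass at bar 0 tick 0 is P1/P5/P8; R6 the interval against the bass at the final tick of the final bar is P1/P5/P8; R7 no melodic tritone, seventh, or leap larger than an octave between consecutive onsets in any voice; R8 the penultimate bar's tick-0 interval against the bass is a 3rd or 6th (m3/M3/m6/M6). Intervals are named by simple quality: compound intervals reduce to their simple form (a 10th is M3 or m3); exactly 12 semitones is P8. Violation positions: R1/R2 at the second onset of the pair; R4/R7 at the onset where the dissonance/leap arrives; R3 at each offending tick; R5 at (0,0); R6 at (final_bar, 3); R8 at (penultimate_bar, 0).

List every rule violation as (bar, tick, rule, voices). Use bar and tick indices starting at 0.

bar 0: v0=D3 v1=D4 v2=A4 downbeat P5
bar 1: v0=C3 v1=E3 v2=B3 downbeat M7
bar 2: v0=B2 v1=B3 v2=D4 downbeat m3
bar 3: v0=D3 v1=B3 v2=F4 downbeat m3
bar 4: v0=E3 v1=C4 v2=G4 downbeat m3
bar 5: v0=D3 v1=D4 v2=A4 downbeat P5
  -> R1 @ bar 1 tick 0 v(1, 2): D4/A4 P5 -> E3/B3 P5 similar
  -> R4 @ bar 1 tick 0 v(0, 2): C3/B3 M7 untreated
  -> R7 @ bar 1 tick 0 v(1,): D4->E3 leap 10st
  -> R7 @ bar 1 tick 0 v(2,): A4->B3 leap 10st
  -> R2 @ bar 4 tick 0 v(1, 2): B3/F4 TT -> C4/G4 P5 similar
  -> R1 @ bar 5 tick 0 v(1, 2): C4/G4 P5 -> D4/A4 P5 similar

(1, 0, R1, (1, 2))
(1, 0, R4, (0, 2))
(1, 0, R7, (1,))
(1, 0, R7, (2,))
(4, 0, R2, (1, 2))
(5, 0, R1, (1, 2))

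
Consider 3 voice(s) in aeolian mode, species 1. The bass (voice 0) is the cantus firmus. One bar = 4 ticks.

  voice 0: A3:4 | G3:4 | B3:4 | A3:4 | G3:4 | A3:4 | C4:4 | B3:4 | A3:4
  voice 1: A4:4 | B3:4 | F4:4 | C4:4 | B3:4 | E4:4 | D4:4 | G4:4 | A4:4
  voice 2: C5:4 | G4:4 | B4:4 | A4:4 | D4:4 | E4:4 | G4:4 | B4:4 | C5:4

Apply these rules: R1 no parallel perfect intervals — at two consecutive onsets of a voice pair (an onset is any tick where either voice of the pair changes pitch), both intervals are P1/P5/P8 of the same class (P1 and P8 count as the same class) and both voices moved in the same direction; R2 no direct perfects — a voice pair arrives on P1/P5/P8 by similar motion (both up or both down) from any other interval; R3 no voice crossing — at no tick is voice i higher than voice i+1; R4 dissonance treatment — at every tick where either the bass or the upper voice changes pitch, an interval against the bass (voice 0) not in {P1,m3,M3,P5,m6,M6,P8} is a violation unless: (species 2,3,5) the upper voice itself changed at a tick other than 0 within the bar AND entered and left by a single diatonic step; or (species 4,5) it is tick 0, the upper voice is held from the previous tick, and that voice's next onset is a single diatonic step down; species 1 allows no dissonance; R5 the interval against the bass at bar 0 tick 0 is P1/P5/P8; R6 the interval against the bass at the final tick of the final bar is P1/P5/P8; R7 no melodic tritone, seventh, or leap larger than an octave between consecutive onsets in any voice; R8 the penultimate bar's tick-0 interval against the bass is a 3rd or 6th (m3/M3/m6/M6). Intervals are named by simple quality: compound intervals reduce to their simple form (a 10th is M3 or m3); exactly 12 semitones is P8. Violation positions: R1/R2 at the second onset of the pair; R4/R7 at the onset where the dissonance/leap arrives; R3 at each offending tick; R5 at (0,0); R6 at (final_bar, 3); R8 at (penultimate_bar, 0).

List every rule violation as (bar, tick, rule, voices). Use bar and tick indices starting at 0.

bar 0: v0=A3 v1=A4 v2=C5 downbeat m3
bar 1: v0=G3 v1=B3 v2=G4 downbeat P8
bar 2: v0=B3 v1=F4 v2=B4 downbeat P8
bar 3: v0=A3 v1=C4 v2=A4 downbeat P8
bar 4: v0=G3 v1=B3 v2=D4 downbeat P5
bar 5: v0=A3 v1=E4 v2=E4 downbeat P5
bar 6: v0=C4 v1=D4 v2=G4 downbeat P5
bar 7: v0=B3 v1=G4 v2=B4 downbeat P8
bar 8: v0=A3 v1=A4 v2=C5 downbeat m3
  -> R5 @ bar 0 tick 0 v(0, 2): opens on m3
  -> R2 @ bar 1 tick 0 v(0, 2): A3/C5 m3 -> G3/G4 P8 similar
  -> R7 @ bar 1 tick 0 v(1,): A4->B3 leap 10st
  -> R1 @ bar 2 tick 0 v(0, 2): G3/G4 P8 -> B3/B4 P8 similar
  -> R4 @ bar 2 tick 0 v(0, 1): B3/F4 TT untreated
  -> R7 @ bar 2 tick 0 v(1,): B3->F4 leap 6st
  -> R1 @ bar 3 tick 0 v(0, 2): B3/B4 P8 -> A3/A4 P8 similar
  -> R2 @ bar 4 tick 0 v(0, 2): A3/A4 P8 -> G3/D4 P5 similar
  -> R1 @ bar 5 tick 0 v(0, 2): G3/D4 P5 -> A3/E4 P5 similar
  -> R2 @ bar 5 tick 0 v(0, 1): G3/B3 M3 -> A3/E4 P5 similar
  -> R2 @ bar 5 tick 0 v(1, 2): B3/D4 m3 -> E4/E4 P1 similar
  -> R1 @ bar 6 tick 0 v(0, 2): A3/E4 P5 -> C4/G4 P5 similar
  -> R4 @ bar 6 tick 0 v(0, 1): C4/D4 M2 untreated
  -> R8 @ bar 7 tick 0 v(0, 2): penult P8 not 3rd/6th
  -> R6 @ bar 8 tick 3 v(0, 2): closes on m3

(0, 0, R5, (0, 2))
(1, 0, R2, (0, 2))
(1, 0, R7, (1,))
(2, 0, R1, (0, 2))
(2, 0, R4, (0, 1))
(2, 0, R7, (1,))
(3, 0, R1, (0, 2))
(4, 0, R2, (0, 2))
(5, 0, R1, (0, 2))
(5, 0, R2, (0, 1))
(5, 0, R2, (1, 2))
(6, 0, R1, (0, 2))
(6, 0, R4, (0, 1))
(7, 0, R8, (0, 2))
(8, 3, R6, (0, 2))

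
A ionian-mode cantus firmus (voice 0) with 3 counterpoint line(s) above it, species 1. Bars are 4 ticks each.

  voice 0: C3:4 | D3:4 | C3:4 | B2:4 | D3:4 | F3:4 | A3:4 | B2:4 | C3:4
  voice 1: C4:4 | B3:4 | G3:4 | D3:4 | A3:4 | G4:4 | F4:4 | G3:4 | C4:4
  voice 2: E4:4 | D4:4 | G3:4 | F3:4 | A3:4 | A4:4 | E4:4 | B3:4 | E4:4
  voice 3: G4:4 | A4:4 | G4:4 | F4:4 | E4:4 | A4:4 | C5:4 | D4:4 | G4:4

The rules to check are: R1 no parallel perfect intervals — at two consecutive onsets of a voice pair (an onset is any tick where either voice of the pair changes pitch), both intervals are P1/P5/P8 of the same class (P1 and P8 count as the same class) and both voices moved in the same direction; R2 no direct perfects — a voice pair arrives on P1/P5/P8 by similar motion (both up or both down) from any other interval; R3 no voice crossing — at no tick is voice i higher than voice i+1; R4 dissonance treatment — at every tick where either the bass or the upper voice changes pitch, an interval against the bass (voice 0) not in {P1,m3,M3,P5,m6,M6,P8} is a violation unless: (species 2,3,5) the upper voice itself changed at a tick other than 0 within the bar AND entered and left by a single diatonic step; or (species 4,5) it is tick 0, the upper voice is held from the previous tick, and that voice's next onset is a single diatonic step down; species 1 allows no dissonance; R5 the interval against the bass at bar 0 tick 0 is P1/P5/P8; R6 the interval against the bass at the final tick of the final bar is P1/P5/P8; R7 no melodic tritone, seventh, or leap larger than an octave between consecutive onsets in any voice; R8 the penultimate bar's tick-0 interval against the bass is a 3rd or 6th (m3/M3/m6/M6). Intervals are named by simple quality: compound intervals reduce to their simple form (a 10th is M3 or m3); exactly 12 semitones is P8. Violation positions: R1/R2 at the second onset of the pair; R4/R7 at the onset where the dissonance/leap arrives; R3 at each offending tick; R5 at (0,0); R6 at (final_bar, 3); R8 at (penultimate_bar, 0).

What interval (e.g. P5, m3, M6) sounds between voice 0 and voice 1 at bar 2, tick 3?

P5

voice 0=C3 voice 1=G3 -> P5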